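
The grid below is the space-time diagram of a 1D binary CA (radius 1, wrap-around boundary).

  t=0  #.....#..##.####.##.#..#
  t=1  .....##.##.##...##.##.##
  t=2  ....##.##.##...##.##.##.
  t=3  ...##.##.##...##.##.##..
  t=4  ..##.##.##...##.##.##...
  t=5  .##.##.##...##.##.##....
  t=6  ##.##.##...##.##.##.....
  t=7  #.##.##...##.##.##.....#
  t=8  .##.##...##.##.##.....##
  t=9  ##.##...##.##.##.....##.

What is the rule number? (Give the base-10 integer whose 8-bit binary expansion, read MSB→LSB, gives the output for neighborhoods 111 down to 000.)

  ### -> .   bit 7 = 0  t=0,i=13
  ##. -> .   bit 6 = 0  t=0,i=0
  #.# -> #   bit 5 = 1  t=0,i=11
  #.. -> .   bit 4 = 0  t=0,i=1
  .## -> #   bit 3 = 1  t=0,i=9
  .#. -> #   bit 2 = 1  t=0,i=6
  ..# -> #   bit 1 = 1  t=0,i=5
  ... -> .   bit 0 = 0  t=0,i=2
  bits 00101110 = 46

46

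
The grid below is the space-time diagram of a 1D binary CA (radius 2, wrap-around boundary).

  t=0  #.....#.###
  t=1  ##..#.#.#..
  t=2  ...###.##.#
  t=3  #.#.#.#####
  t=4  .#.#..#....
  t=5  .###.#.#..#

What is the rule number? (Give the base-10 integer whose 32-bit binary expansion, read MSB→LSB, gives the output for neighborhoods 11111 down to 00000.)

  ##### -> .   bit 31 = 0  t=3,i=8
  ####. -> .   bit 30 = 0  t=0,i=10
  ###.# -> .   bit 29 = 0  t=2,i=5
  ###.. -> #   bit 28 = 1  t=0,i=0
  ##.## -> #   bit 27 = 1  t=2,i=6
  ##.#. -> #   bit 26 = 1  t=2,i=9
  ##..# -> .   bit 25 = 0  t=1,i=2
  ##... -> #   bit 24 = 1  t=0,i=1
  #.### -> #   bit 23 = 1  t=0,i=8
  #.##. -> #   bit 22 = 1  t=2,i=7
  #.#.# -> .   bit 21 = 0  t=1,i=6
  #.#.. -> #   bit 20 = 1  t=1,i=8
  #..## -> #   bit 19 = 1  t=1,i=10
  #..#. -> #   bit 18 = 1  t=1,i=3
  #...# -> .   bit 17 = 0  t=2,i=1
  #.... -> .   bit 16 = 0  t=0,i=2
  .#### -> .   bit 15 = 0  t=0,i=9
  .###. -> #   bit 14 = 1  t=2,i=4
  .##.# -> #   bit 13 = 1  t=2,i=8
  .##.. -> .   bit 12 = 0  t=1,i=1
  .#.## -> .   bit 11 = 0  t=0,i=7
  .#.#. -> #   bit 10 = 1  t=1,i=5
  .#..# -> .   bit 9 = 0  t=1,i=9
  .#... -> #   bit 8 = 1  t=2,i=0
  ..### -> .   bit 7 = 0  t=2,i=3
  ..##. -> .   bit 6 = 0  t=1,i=0
  ..#.# -> #   bit 5 = 1  t=0,i=6
  ..#.. -> .   bit 4 = 0  t=4,i=6
  ...## -> #   bit 3 = 1  t=2,i=2
  ...#. -> .   bit 2 = 0  t=0,i=5
  ....# -> #   bit 1 = 1  t=0,i=4
  ..... -> .   bit 0 = 0  t=0,i=3
  bits 00011101110111000110010100101010 = 500983082

500983082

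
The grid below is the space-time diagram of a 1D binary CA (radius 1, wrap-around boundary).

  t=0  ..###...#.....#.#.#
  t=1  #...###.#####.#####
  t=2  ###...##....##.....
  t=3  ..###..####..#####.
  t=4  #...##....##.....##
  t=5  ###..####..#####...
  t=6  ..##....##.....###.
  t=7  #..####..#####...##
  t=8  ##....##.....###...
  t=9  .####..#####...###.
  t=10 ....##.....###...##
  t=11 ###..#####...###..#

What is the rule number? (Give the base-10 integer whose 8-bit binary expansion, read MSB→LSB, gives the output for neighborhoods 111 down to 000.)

  ###|.  b7=0 t=0,i=3
  ##.|#  b6=1 t=0,i=4
  #.#|#  b5=1 t=0,i=15
  #..|#  b4=1 t=0,i=0
  .##|.  b3=0 t=0,i=2
  .#.|#  b2=1 t=0,i=8
  ..#|.  b1=0 t=0,i=1
  ...|#  b0=1 t=0,i=6
  bits 01110101 = 117

117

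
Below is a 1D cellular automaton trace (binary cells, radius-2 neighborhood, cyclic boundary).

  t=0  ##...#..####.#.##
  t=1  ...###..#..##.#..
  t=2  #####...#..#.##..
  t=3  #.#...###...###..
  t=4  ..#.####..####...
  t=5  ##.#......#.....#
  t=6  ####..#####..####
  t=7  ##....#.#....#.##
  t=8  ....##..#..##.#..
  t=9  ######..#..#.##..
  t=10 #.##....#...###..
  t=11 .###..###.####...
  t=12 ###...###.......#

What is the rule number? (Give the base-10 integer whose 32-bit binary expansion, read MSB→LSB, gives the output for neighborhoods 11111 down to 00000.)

2756860127

  ##### -> #   bit 31 = 1  t=2,i=2
  ####. -> .   bit 30 = 0  t=0,i=0
  ###.# -> #   bit 29 = 1  t=0,i=11
  ###.. -> .   bit 28 = 0  t=0,i=1
  ##.## -> .   bit 27 = 0  t=11,i=9
  ##.#. -> #   bit 26 = 1  t=0,i=12
  ##..# -> .   bit 25 = 0  t=1,i=6
  ##... -> .   bit 24 = 0  t=0,i=2
  #.### -> .   bit 23 = 0  t=0,i=15
  #.##. -> #   bit 22 = 1  t=2,i=13
  #.#.# -> .   bit 21 = 0  t=0,i=13
  #.#.. -> #   bit 20 = 1  t=1,i=14
  #..## -> .   bit 19 = 0  t=0,i=7
  #..#. -> .   bit 18 = 0  t=1,i=7
  #...# -> #   bit 17 = 1  t=0,i=3
  #.... -> .   bit 16 = 0  t=1,i=16
  .#### -> .   bit 15 = 0  t=0,i=9
  .###. -> #   bit 14 = 1  t=1,i=4
  .##.# -> .   bit 13 = 0  t=1,i=12
  .##.. -> #   bit 12 = 1  t=2,i=14
  .#.## -> #   bit 11 = 1  t=0,i=14
  .#.#. -> .   bit 10 = 0  t=3,i=1
  .#..# -> .   bit 9 = 0  t=0,i=6
  .#... -> .   bit 8 = 0  t=1,i=15
  ..### -> #   bit 7 = 1  t=0,i=8
  ..##. -> #   bit 6 = 1  t=1,i=11
  ..#.# -> .   bit 5 = 0  t=2,i=11
  ..#.. -> #   bit 4 = 1  t=0,i=5
  ...## -> #   bit 3 = 1  t=1,i=2
  ...#. -> #   bit 2 = 1  t=0,i=4
  ....# -> #   bit 1 = 1  t=1,i=1
  ..... -> #   bit 0 = 1  t=1,i=0
  bits 10100100010100100101100011011111 = 2756860127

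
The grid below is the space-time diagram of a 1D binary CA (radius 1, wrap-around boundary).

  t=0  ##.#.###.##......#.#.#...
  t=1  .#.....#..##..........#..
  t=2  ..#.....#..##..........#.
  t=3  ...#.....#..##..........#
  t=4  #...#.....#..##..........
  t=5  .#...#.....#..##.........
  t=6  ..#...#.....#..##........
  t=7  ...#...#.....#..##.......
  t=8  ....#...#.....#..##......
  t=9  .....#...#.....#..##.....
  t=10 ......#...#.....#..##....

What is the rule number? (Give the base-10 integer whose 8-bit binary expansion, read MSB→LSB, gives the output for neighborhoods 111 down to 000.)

80

  [7] ### => .  t=0,i=6
  [6] ##. => #  t=0,i=1
  [5] #.# => .  t=0,i=2
  [4] #.. => #  t=0,i=11
  [3] .## => .  t=0,i=0
  [2] .#. => .  t=0,i=3
  [1] ..# => .  t=0,i=16
  [0] ... => .  t=0,i=12
  bits 01010000 = 80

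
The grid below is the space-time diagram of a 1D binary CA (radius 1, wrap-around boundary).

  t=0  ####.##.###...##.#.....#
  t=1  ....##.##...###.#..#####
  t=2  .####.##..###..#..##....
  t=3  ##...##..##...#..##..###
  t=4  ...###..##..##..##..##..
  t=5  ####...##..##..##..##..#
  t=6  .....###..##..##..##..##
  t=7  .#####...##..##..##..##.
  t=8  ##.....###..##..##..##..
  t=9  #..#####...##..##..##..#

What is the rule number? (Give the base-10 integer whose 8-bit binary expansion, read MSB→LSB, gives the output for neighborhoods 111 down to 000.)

  [7] ### => .  t=0,i=0
  [6] ##. => .  t=0,i=3
  [5] #.# => #  t=0,i=4
  [4] #.. => .  t=0,i=11
  [3] .## => #  t=0,i=5
  [2] .#. => .  t=0,i=17
  [1] ..# => #  t=0,i=13
  [0] ... => #  t=0,i=12
  bits 00101011 = 43

43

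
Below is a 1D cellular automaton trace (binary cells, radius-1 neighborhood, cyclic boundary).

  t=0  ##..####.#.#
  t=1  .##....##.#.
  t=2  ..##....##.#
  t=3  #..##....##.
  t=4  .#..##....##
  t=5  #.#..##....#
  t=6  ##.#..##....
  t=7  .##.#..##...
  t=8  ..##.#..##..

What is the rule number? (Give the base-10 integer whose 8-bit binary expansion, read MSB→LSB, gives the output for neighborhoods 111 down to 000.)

112

  ###|.  b7=0 t=0,i=0
  ##.|#  b6=1 t=0,i=1
  #.#|#  b5=1 t=0,i=8
  #..|#  b4=1 t=0,i=2
  .##|.  b3=0 t=0,i=4
  .#.|.  b2=0 t=0,i=9
  ..#|.  b1=0 t=0,i=3
  ...|.  b0=0 t=1,i=4
  bits 01110000 = 112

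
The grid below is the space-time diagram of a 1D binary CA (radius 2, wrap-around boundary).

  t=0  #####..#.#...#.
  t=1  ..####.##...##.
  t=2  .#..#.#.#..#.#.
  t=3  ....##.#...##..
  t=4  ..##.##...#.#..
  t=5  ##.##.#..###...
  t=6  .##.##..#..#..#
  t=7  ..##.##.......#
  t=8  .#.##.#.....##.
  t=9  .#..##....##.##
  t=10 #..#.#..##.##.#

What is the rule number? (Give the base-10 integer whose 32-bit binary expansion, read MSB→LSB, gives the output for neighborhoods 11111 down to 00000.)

  [31] ##### => #  t=0,i=2
  [30] ####. => #  t=0,i=3
  [29] ###.# => .  t=1,i=5
  [28] ###.. => #  t=0,i=4
  [27] ##.## => #  t=1,i=6
  [26] ##.#. => #  t=3,i=6
  [25] ##..# => #  t=0,i=5
  [24] ##... => .  t=1,i=9
  [23] #.### => .  t=0,i=0
  [22] #.##. => .  t=1,i=7
  [21] #.#.# => .  t=2,i=6
  [20] #.#.. => .  t=0,i=9
  [19] #..## => #  t=5,i=8
  [18] #..#. => .  t=0,i=6
  [17] #...# => .  t=0,i=11
  [16] #.... => .  t=3,i=14
  [15] .#### => .  t=0,i=1
  [14] .###. => .  t=5,i=10
  [13] .##.# => #  t=3,i=5
  [12] .##.. => #  t=1,i=8
  [11] .#.## => .  t=0,i=14
  [10] .#.#. => #  t=0,i=8
  [9] .#..# => .  t=2,i=2
  [8] .#... => .  t=0,i=10
  [7] ..### => .  t=1,i=2
  [6] ..##. => .  t=1,i=12
  [5] ..#.# => #  t=0,i=7
  [4] ..#.. => .  t=2,i=1
  [3] ...## => #  t=1,i=1
  [2] ...#. => #  t=0,i=12
  [1] ....# => #  t=3,i=2
  [0] ..... => .  t=3,i=0
  bits 11011110000010000011010000101110 = 3725079598

3725079598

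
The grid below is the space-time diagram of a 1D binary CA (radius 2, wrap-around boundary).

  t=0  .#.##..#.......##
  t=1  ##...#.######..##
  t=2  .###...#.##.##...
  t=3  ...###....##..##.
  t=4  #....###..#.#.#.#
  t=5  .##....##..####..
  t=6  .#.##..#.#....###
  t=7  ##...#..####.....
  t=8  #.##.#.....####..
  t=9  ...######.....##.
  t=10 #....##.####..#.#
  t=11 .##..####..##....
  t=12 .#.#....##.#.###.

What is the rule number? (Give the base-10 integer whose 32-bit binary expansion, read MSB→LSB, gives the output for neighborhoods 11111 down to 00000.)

  #####|#  b31=1 t=1,i=9
  ####.|.  b30=0 t=1,i=0
  ###.#|.  b29=0 t=6,i=16
  ###..|#  b28=1 t=1,i=1
  ##.##|#  b27=1 t=2,i=11
  ##.#.|#  b26=1 t=0,i=0
  ##..#|#  b25=1 t=0,i=5
  ##...|#  b24=1 t=1,i=2
  #.###|#  b23=1 t=1,i=7
  #.##.|.  b22=0 t=0,i=3
  #.#.#|#  b21=1 t=0,i=1
  #.#..|#  b20=1 t=6,i=9
  #..##|.  b19=0 t=1,i=14
  #..#.|.  b18=0 t=0,i=6
  #...#|#  b17=1 t=1,i=3
  #....|#  b16=1 t=0,i=9
  .####|.  b15=0 t=1,i=8
  .###.|.  b14=0 t=2,i=2
  .##.#|#  b13=1 t=0,i=16
  .##..|.  b12=0 t=0,i=4
  .#.##|.  b11=0 t=0,i=2
  .#.#.|#  b10=1 t=4,i=11
  .#..#|.  b9=0 t=7,i=6
  .#...|#  b8=1 t=0,i=8
  ..###|.  b7=0 t=1,i=15
  ..##.|#  b6=1 t=0,i=15
  ..#.#|.  b5=0 t=1,i=5
  ..#..|#  b4=1 t=0,i=7
  ...##|.  b3=0 t=0,i=14
  ...#.|.  b2=0 t=1,i=4
  ....#|.  b1=0 t=0,i=13
  .....|#  b0=1 t=0,i=10
  bits 10011111101100110010010101010001 = 2679317841

2679317841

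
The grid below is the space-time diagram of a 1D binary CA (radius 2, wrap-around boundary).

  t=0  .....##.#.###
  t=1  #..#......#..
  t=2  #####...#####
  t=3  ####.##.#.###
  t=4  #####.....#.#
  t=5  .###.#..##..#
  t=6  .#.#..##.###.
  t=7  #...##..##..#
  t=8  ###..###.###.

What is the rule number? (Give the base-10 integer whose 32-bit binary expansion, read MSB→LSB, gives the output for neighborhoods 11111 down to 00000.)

3951956886

  nb #####: next=#  (t=2,i=0, bit31=1)
  nb ####.: next=#  (t=2,i=3, bit30=1)
  nb ###.#: next=#  (t=3,i=3, bit29=1)
  nb ###..: next=.  (t=0,i=12, bit28=0)
  nb ##.##: next=#  (t=3,i=4, bit27=1)
  nb ##.#.: next=.  (t=0,i=7, bit26=0)
  nb ##..#: next=#  (t=5,i=10, bit25=1)
  nb ##...: next=#  (t=0,i=0, bit24=1)
  nb #.###: next=#  (t=0,i=10, bit23=1)
  nb #.##.: next=.  (t=3,i=5, bit22=0)
  nb #.#.#: next=.  (t=0,i=8, bit21=0)
  nb #.#..: next=.  (t=5,i=5, bit20=0)
  nb #..##: next=#  (t=5,i=7, bit19=1)
  nb #..#.: next=#  (t=1,i=2, bit18=1)
  nb #...#: next=#  (t=2,i=6, bit17=1)
  nb #....: next=.  (t=0,i=1, bit16=0)
  nb .####: next=.  (t=2,i=9, bit15=0)
  nb .###.: next=.  (t=0,i=11, bit14=0)
  nb .##.#: next=.  (t=0,i=6, bit13=0)
  nb .##..: next=#  (t=5,i=9, bit12=1)
  nb .#.##: next=.  (t=0,i=9, bit11=0)
  nb .#.#.: next=.  (t=6,i=2, bit10=0)
  nb .#..#: next=#  (t=1,i=1, bit9=1)
  nb .#...: next=#  (t=1,i=4, bit8=1)
  nb ..###: next=#  (t=2,i=8, bit7=1)
  nb ..##.: next=.  (t=0,i=5, bit6=0)
  nb ..#.#: next=.  (t=4,i=10, bit5=0)
  nb ..#..: next=#  (t=1,i=0, bit4=1)
  nb ...##: next=.  (t=0,i=4, bit3=0)
  nb ...#.: next=#  (t=1,i=9, bit2=1)
  nb ....#: next=#  (t=0,i=3, bit1=1)
  nb .....: next=.  (t=0,i=2, bit0=0)
  bits 11101011100011100001001110010110 = 3951956886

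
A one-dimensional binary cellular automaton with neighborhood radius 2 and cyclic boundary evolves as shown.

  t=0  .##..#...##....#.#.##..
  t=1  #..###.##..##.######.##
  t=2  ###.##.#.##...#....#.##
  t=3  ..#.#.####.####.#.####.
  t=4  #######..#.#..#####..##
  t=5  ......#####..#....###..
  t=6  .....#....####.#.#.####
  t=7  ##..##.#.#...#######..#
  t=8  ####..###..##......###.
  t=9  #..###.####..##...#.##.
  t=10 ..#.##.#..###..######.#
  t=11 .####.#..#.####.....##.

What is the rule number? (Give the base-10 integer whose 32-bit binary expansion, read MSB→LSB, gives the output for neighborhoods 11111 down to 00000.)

  #####|.  b31=0 t=1,i=16
  ####.|.  b30=0 t=1,i=18
  ###.#|#  b29=1 t=1,i=5
  ###..|#  b28=1 t=1,i=0
  ##.##|.  b27=0 t=1,i=6
  ##.#.|#  b26=1 t=2,i=6
  ##..#|#  b25=1 t=0,i=3
  ##...|#  b24=1 t=0,i=11
  #.###|#  b23=1 t=1,i=14
  #.##.|#  b22=1 t=0,i=19
  #.#.#|#  b21=1 t=0,i=17
  #.#..|.  b20=0 t=4,i=11
  #..##|#  b19=1 t=1,i=2
  #..#.|#  b18=1 t=0,i=4
  #...#|#  b17=1 t=0,i=7
  #....|#  b16=1 t=0,i=12
  .####|.  b15=0 t=1,i=15
  .###.|#  b14=1 t=1,i=4
  .##.#|.  b13=0 t=1,i=12
  .##..|.  b12=0 t=0,i=2
  .#.##|#  b11=1 t=0,i=18
  .#.#.|#  b10=1 t=0,i=16
  .#..#|.  b9=0 t=4,i=12
  .#...|.  b8=0 t=0,i=6
  ..###|.  b7=0 t=1,i=3
  ..##.|.  b6=0 t=0,i=1
  ..#.#|#  b5=1 t=0,i=15
  ..#..|#  b4=1 t=0,i=5
  ...##|#  b3=1 t=0,i=0
  ...#.|#  b2=1 t=0,i=14
  ....#|.  b1=0 t=0,i=13
  .....|.  b0=0 t=5,i=0
  bits 00110111111011110100110000111100 = 938429500

938429500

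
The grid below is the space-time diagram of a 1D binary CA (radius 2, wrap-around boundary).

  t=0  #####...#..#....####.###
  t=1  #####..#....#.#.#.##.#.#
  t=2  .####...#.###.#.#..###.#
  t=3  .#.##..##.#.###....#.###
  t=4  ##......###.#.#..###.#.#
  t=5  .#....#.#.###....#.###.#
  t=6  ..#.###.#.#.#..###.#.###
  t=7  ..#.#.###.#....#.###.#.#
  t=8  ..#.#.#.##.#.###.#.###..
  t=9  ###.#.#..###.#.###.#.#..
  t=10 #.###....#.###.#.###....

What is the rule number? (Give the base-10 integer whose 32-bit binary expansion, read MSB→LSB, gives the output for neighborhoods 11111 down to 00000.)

  nb #####: next=#  (t=0,i=0, bit31=1)
  nb ####.: next=#  (t=0,i=3, bit30=1)
  nb ###.#: next=#  (t=0,i=19, bit29=1)
  nb ###..: next=#  (t=0,i=4, bit28=1)
  nb ##.##: next=.  (t=0,i=20, bit27=0)
  nb ##.#.: next=#  (t=1,i=20, bit26=1)
  nb ##..#: next=.  (t=1,i=5, bit25=0)
  nb ##...: next=.  (t=0,i=5, bit24=0)
  nb #.###: next=#  (t=0,i=21, bit23=1)
  nb #.##.: next=.  (t=1,i=18, bit22=0)
  nb #.#.#: next=#  (t=1,i=14, bit21=1)
  nb #.#..: next=.  (t=2,i=16, bit20=0)
  nb #..##: next=.  (t=2,i=18, bit19=0)
  nb #..#.: next=.  (t=0,i=10, bit18=0)
  nb #...#: next=.  (t=0,i=6, bit17=0)
  nb #....: next=.  (t=0,i=13, bit16=0)
  nb .####: next=.  (t=0,i=17, bit15=0)
  nb .###.: next=.  (t=2,i=11, bit14=0)
  nb .##.#: next=#  (t=1,i=19, bit13=1)
  nb .##..: next=.  (t=3,i=4, bit12=0)
  nb .#.##: next=.  (t=1,i=17, bit11=0)
  nb .#.#.: next=.  (t=1,i=13, bit10=0)
  nb .#..#: next=.  (t=0,i=9, bit9=0)
  nb .#...: next=#  (t=0,i=12, bit8=1)
  nb ..###: next=#  (t=0,i=16, bit7=1)
  nb ..##.: next=.  (t=3,i=7, bit6=0)
  nb ..#.#: next=#  (t=1,i=12, bit5=1)
  nb ..#..: next=.  (t=0,i=8, bit4=0)
  nb ...##: next=.  (t=0,i=15, bit3=0)
  nb ...#.: next=#  (t=0,i=7, bit2=1)
  nb ....#: next=#  (t=0,i=14, bit1=1)
  nb .....: next=.  (t=4,i=4, bit0=0)
  bits 11110100101000000010000110100110 = 4104135078

4104135078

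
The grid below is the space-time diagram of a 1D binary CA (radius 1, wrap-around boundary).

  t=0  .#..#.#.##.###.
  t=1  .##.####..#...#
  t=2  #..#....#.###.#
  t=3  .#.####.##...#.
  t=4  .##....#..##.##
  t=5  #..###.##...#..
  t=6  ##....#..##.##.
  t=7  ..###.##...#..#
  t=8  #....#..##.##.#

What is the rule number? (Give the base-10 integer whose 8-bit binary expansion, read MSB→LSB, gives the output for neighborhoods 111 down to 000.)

53

  ###|.  b7=0 t=0,i=12
  ##.|.  b6=0 t=0,i=9
  #.#|#  b5=1 t=0,i=5
  #..|#  b4=1 t=0,i=2
  .##|.  b3=0 t=0,i=8
  .#.|#  b2=1 t=0,i=1
  ..#|.  b1=0 t=0,i=0
  ...|#  b0=1 t=1,i=12
  bits 00110101 = 53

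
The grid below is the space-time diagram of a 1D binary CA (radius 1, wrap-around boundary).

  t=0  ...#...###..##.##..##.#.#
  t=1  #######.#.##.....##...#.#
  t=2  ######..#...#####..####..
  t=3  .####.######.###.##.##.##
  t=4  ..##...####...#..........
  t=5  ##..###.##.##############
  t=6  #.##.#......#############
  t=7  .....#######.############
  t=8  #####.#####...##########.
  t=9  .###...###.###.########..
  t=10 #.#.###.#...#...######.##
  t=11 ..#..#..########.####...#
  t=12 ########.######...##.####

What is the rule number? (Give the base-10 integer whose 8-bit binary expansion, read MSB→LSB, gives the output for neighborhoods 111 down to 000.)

151

  nb ###: next=#  (t=0,i=8, bit7=1)
  nb ##.: next=.  (t=0,i=9, bit6=0)
  nb #.#: next=.  (t=0,i=14, bit5=0)
  nb #..: next=#  (t=0,i=0, bit4=1)
  nb .##: next=.  (t=0,i=7, bit3=0)
  nb .#.: next=#  (t=0,i=3, bit2=1)
  nb ..#: next=#  (t=0,i=2, bit1=1)
  nb ...: next=#  (t=0,i=1, bit0=1)
  bits 10010111 = 151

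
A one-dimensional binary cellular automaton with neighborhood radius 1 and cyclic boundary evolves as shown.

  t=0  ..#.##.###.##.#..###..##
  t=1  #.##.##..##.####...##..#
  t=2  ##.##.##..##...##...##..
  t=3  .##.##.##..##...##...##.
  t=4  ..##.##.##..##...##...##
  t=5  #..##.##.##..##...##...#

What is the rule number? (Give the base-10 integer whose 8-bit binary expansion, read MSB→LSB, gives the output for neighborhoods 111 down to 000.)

116

  ###|.  b7=0 t=0,i=8
  ##.|#  b6=1 t=0,i=5
  #.#|#  b5=1 t=0,i=3
  #..|#  b4=1 t=0,i=0
  .##|.  b3=0 t=0,i=4
  .#.|#  b2=1 t=0,i=2
  ..#|.  b1=0 t=0,i=1
  ...|.  b0=0 t=1,i=17
  bits 01110100 = 116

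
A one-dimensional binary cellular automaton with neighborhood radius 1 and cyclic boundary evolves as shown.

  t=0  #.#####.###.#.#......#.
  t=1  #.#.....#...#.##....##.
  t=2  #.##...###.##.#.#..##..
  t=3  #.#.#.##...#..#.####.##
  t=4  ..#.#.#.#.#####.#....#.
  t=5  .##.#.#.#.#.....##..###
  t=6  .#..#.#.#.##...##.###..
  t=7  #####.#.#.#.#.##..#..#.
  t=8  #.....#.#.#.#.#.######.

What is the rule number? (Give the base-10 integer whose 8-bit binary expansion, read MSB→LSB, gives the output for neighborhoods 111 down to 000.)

30

  ### -> .   bit 7 = 0  t=0,i=3
  ##. -> .   bit 6 = 0  t=0,i=6
  #.# -> .   bit 5 = 0  t=0,i=1
  #.. -> #   bit 4 = 1  t=0,i=15
  .## -> #   bit 3 = 1  t=0,i=2
  .#. -> #   bit 2 = 1  t=0,i=0
  ..# -> #   bit 1 = 1  t=0,i=20
  ... -> .   bit 0 = 0  t=0,i=16
  bits 00011110 = 30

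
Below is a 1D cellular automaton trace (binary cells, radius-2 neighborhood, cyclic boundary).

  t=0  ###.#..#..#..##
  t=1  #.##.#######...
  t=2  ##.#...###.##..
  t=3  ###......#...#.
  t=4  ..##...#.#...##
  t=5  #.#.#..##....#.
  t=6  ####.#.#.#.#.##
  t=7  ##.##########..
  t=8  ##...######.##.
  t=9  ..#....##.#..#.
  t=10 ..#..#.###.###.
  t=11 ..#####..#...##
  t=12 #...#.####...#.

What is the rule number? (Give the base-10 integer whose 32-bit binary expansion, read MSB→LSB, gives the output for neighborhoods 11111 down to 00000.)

3072601714

  ##### -> #   bit 31 = 1  t=0,i=0
  ####. -> .   bit 30 = 0  t=0,i=1
  ###.# -> #   bit 29 = 1  t=0,i=2
  ###.. -> #   bit 28 = 1  t=1,i=11
  ##.## -> .   bit 27 = 0  t=1,i=4
  ##.#. -> #   bit 26 = 1  t=0,i=3
  ##..# -> #   bit 25 = 1  t=2,i=13
  ##... -> #   bit 24 = 1  t=1,i=12
  #.### -> .   bit 23 = 0  t=1,i=5
  #.##. -> .   bit 22 = 0  t=1,i=2
  #.#.# -> #   bit 21 = 1  t=5,i=0
  #.#.. -> .   bit 20 = 0  t=0,i=4
  #..## -> .   bit 19 = 0  t=0,i=12
  #..#. -> #   bit 18 = 1  t=0,i=6
  #...# -> .   bit 17 = 0  t=1,i=13
  #.... -> .   bit 16 = 0  t=3,i=4
  .#### -> .   bit 15 = 0  t=0,i=14
  .###. -> .   bit 14 = 0  t=2,i=8
  .##.# -> #   bit 13 = 1  t=1,i=3
  .##.. -> .   bit 12 = 0  t=2,i=12
  .#.## -> #   bit 11 = 1  t=1,i=1
  .#.#. -> #   bit 10 = 1  t=4,i=8
  .#..# -> #   bit 9 = 1  t=0,i=5
  .#... -> .   bit 8 = 0  t=2,i=4
  ..### -> .   bit 7 = 0  t=0,i=13
  ..##. -> #   bit 6 = 1  t=2,i=0
  ..#.# -> #   bit 5 = 1  t=1,i=0
  ..#.. -> #   bit 4 = 1  t=0,i=7
  ...## -> .   bit 3 = 0  t=2,i=6
  ...#. -> .   bit 2 = 0  t=1,i=14
  ....# -> #   bit 1 = 1  t=3,i=7
  ..... -> .   bit 0 = 0  t=3,i=5
  bits 10110111001001000010111001110010 = 3072601714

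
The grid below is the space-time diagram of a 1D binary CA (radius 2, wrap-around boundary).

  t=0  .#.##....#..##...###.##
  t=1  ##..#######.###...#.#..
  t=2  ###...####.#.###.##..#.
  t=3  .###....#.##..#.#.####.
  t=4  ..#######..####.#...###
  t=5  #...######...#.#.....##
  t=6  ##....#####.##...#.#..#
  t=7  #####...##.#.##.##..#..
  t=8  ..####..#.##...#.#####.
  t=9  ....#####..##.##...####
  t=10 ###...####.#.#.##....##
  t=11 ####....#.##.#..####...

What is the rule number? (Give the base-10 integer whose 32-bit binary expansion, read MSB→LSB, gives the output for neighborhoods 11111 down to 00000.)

  nb #####: next=#  (t=1,i=6, bit31=1)
  nb ####.: next=#  (t=1,i=9, bit30=1)
  nb ###.#: next=.  (t=0,i=19, bit29=0)
  nb ###..: next=#  (t=1,i=14, bit28=1)
  nb ##.##: next=#  (t=0,i=20, bit27=1)
  nb ##.#.: next=#  (t=0,i=0, bit26=1)
  nb ##..#: next=#  (t=1,i=2, bit25=1)
  nb ##...: next=#  (t=0,i=5, bit24=1)
  nb #.###: next=.  (t=1,i=12, bit23=0)
  nb #.##.: next=.  (t=0,i=3, bit22=0)
  nb #.#.#: next=#  (t=0,i=1, bit21=1)
  nb #.#..: next=.  (t=1,i=20, bit20=0)
  nb #..##: next=.  (t=0,i=11, bit19=0)
  nb #..#.: next=#  (t=2,i=20, bit18=1)
  nb #...#: next=.  (t=0,i=15, bit17=0)
  nb #....: next=#  (t=0,i=6, bit16=1)
  nb .####: next=.  (t=1,i=5, bit15=0)
  nb .###.: next=#  (t=0,i=18, bit14=1)
  nb .##.#: next=.  (t=0,i=22, bit13=0)
  nb .##..: next=#  (t=0,i=4, bit12=1)
  nb .#.##: next=.  (t=0,i=2, bit11=0)
  nb .#.#.: next=.  (t=1,i=19, bit10=0)
  nb .#..#: next=#  (t=0,i=10, bit9=1)
  nb .#...: next=.  (t=4,i=17, bit8=0)
  nb ..###: next=.  (t=0,i=17, bit7=0)
  nb ..##.: next=#  (t=0,i=12, bit6=1)
  nb ..#.#: next=#  (t=1,i=18, bit5=1)
  nb ..#..: next=#  (t=0,i=9, bit4=1)
  nb ...##: next=.  (t=0,i=16, bit3=0)
  nb ...#.: next=#  (t=0,i=8, bit2=1)
  nb ....#: next=#  (t=0,i=7, bit1=1)
  nb .....: next=.  (t=5,i=18, bit0=0)
  bits 11011111001001010101001001110110 = 3743765110

3743765110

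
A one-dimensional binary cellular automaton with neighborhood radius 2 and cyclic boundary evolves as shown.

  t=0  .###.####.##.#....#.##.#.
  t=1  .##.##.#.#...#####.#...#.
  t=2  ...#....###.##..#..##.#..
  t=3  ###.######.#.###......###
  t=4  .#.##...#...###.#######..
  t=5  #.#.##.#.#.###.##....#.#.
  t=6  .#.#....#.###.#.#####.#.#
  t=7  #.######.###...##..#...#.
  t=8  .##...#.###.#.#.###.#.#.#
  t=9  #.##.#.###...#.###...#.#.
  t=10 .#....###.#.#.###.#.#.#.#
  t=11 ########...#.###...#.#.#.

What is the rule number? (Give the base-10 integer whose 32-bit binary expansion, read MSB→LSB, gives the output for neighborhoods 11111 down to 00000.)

1268080015

  nb #####: next=.  (t=1,i=15, bit31=0)
  nb ####.: next=#  (t=0,i=7, bit30=1)
  nb ###.#: next=.  (t=0,i=3, bit29=0)
  nb ###..: next=.  (t=3,i=15, bit28=0)
  nb ##.##: next=#  (t=0,i=4, bit27=1)
  nb ##.#.: next=.  (t=0,i=12, bit26=0)
  nb ##..#: next=#  (t=2,i=14, bit25=1)
  nb ##...: next=#  (t=3,i=16, bit24=1)
  nb #.###: next=#  (t=0,i=5, bit23=1)
  nb #.##.: next=.  (t=0,i=10, bit22=0)
  nb #.#.#: next=.  (t=1,i=7, bit21=0)
  nb #.#..: next=#  (t=0,i=13, bit20=1)
  nb #..##: next=.  (t=0,i=0, bit19=0)
  nb #..#.: next=#  (t=2,i=15, bit18=1)
  nb #...#: next=.  (t=1,i=11, bit17=0)
  nb #....: next=#  (t=0,i=15, bit16=1)
  nb .####: next=.  (t=0,i=6, bit15=0)
  nb .###.: next=#  (t=0,i=2, bit14=1)
  nb .##.#: next=.  (t=0,i=11, bit13=0)
  nb .##..: next=#  (t=2,i=13, bit12=1)
  nb .#.##: next=#  (t=0,i=19, bit11=1)
  nb .#.#.: next=#  (t=1,i=8, bit10=1)
  nb .#..#: next=.  (t=0,i=24, bit9=0)
  nb .#...: next=#  (t=0,i=14, bit8=1)
  nb ..###: next=#  (t=0,i=1, bit7=1)
  nb ..##.: next=.  (t=1,i=1, bit6=0)
  nb ..#.#: next=.  (t=0,i=18, bit5=0)
  nb ..#..: next=.  (t=1,i=23, bit4=0)
  nb ...##: next=#  (t=1,i=12, bit3=1)
  nb ...#.: next=#  (t=0,i=17, bit2=1)
  nb ....#: next=#  (t=0,i=16, bit1=1)
  nb .....: next=#  (t=2,i=0, bit0=1)
  bits 01001011100101010101110110001111 = 1268080015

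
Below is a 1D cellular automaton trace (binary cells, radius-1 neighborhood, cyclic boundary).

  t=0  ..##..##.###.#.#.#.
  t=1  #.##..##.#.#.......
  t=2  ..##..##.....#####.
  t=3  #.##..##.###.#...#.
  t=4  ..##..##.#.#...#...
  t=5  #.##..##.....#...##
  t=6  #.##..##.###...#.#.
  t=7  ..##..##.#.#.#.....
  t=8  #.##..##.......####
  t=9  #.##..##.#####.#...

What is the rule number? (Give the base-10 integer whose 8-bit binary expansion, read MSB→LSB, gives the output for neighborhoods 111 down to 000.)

  [7] ### => .  t=0,i=10
  [6] ##. => #  t=0,i=3
  [5] #.# => .  t=0,i=8
  [4] #.. => .  t=0,i=4
  [3] .## => #  t=0,i=2
  [2] .#. => .  t=0,i=13
  [1] ..# => .  t=0,i=1
  [0] ... => #  t=0,i=0
  bits 01001001 = 73

73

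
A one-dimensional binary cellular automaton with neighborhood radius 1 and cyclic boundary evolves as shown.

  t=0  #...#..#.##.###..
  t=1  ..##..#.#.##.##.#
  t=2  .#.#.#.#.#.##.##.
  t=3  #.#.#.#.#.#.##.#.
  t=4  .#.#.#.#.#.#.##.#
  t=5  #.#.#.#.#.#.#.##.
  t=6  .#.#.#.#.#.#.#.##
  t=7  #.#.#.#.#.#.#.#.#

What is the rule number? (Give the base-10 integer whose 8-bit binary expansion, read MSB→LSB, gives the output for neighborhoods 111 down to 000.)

227

  ###|#  b7=1 t=0,i=13
  ##.|#  b6=1 t=0,i=10
  #.#|#  b5=1 t=0,i=8
  #..|.  b4=0 t=0,i=1
  .##|.  b3=0 t=0,i=9
  .#.|.  b2=0 t=0,i=0
  ..#|#  b1=1 t=0,i=3
  ...|#  b0=1 t=0,i=2
  bits 11100011 = 227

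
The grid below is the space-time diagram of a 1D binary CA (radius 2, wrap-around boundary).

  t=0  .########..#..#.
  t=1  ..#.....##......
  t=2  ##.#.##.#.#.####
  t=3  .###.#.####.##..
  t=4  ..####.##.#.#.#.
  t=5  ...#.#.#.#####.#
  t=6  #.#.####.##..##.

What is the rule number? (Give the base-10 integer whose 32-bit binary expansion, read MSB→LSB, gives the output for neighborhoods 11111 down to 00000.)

937477447

  ##### -> .   bit 31 = 0  t=0,i=3
  ####. -> .   bit 30 = 0  t=0,i=7
  ###.# -> #   bit 29 = 1  t=2,i=1
  ###.. -> #   bit 28 = 1  t=0,i=8
  ##.## -> .   bit 27 = 0  t=3,i=11
  ##.#. -> #   bit 26 = 1  t=2,i=2
  ##..# -> #   bit 25 = 1  t=0,i=9
  ##... -> #   bit 24 = 1  t=1,i=10
  #.### -> #   bit 23 = 1  t=2,i=12
  #.##. -> #   bit 22 = 1  t=2,i=5
  #.#.# -> #   bit 21 = 1  t=2,i=3
  #.#.. -> .   bit 20 = 0  t=4,i=14
  #..## -> .   bit 19 = 0  t=0,i=0
  #..#. -> .   bit 18 = 0  t=0,i=10
  #...# -> .   bit 17 = 0  t=3,i=15
  #.... -> .   bit 16 = 0  t=1,i=4
  .#### -> #   bit 15 = 1  t=0,i=2
  .###. -> #   bit 14 = 1  t=3,i=2
  .##.# -> .   bit 13 = 0  t=2,i=6
  .##.. -> .   bit 12 = 0  t=1,i=9
  .#.## -> .   bit 11 = 0  t=2,i=4
  .#.#. -> #   bit 10 = 1  t=2,i=9
  .#..# -> .   bit 9 = 0  t=0,i=12
  .#... -> #   bit 8 = 1  t=1,i=3
  ..### -> .   bit 7 = 0  t=0,i=1
  ..##. -> #   bit 6 = 1  t=1,i=8
  ..#.# -> .   bit 5 = 0  t=5,i=3
  ..#.. -> .   bit 4 = 0  t=0,i=11
  ...## -> .   bit 3 = 0  t=1,i=7
  ...#. -> #   bit 2 = 1  t=1,i=1
  ....# -> #   bit 1 = 1  t=1,i=0
  ..... -> #   bit 0 = 1  t=1,i=5
  bits 00110111111000001100010101000111 = 937477447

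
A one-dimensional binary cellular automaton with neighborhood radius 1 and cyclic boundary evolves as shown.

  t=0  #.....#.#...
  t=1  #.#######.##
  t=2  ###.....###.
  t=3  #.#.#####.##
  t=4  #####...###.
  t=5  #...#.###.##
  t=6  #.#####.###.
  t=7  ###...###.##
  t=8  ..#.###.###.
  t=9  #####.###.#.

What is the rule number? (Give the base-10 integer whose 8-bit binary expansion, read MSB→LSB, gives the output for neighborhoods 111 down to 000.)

  ###|.  b7=0 t=1,i=3
  ##.|#  b6=1 t=1,i=0
  #.#|#  b5=1 t=0,i=7
  #..|.  b4=0 t=0,i=1
  .##|#  b3=1 t=1,i=2
  .#.|#  b2=1 t=0,i=0
  ..#|#  b1=1 t=0,i=5
  ...|#  b0=1 t=0,i=2
  bits 01101111 = 111

111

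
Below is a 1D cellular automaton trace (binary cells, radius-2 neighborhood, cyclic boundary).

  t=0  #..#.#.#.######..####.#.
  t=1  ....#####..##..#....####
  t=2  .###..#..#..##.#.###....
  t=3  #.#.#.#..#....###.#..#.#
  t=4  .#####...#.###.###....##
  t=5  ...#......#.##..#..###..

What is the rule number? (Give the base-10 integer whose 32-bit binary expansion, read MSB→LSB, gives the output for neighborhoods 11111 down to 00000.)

2791398426

  #####|#  b31=1 t=0,i=11
  ####.|.  b30=0 t=0,i=13
  ###.#|#  b29=1 t=0,i=20
  ###..|.  b28=0 t=0,i=14
  ##.##|.  b27=0 t=4,i=0
  ##.#.|#  b26=1 t=0,i=21
  ##..#|#  b25=1 t=0,i=15
  ##...|.  b24=0 t=1,i=0
  #.###|.  b23=0 t=0,i=9
  #.##.|#  b22=1 t=3,i=23
  #.#.#|#  b21=1 t=0,i=5
  #.#..|.  b20=0 t=0,i=0
  #..##|.  b19=0 t=0,i=16
  #..#.|.  b18=0 t=0,i=2
  #...#|.  b17=0 t=4,i=7
  #....|#  b16=1 t=1,i=1
  .####|.  b15=0 t=0,i=10
  .###.|#  b14=1 t=2,i=2
  .##.#|.  b13=0 t=2,i=13
  .##..|#  b12=1 t=1,i=12
  .#.##|#  b11=1 t=0,i=8
  .#.#.|#  b10=1 t=0,i=4
  .#..#|.  b9=0 t=0,i=1
  .#...|.  b8=0 t=1,i=16
  ..###|.  b7=0 t=0,i=17
  ..##.|.  b6=0 t=1,i=11
  ..#.#|.  b5=0 t=0,i=3
  ..#..|#  b4=1 t=1,i=15
  ...##|#  b3=1 t=1,i=3
  ...#.|.  b2=0 t=4,i=8
  ....#|#  b1=1 t=1,i=2
  .....|.  b0=0 t=2,i=22
  bits 10100110011000010101110000011010 = 2791398426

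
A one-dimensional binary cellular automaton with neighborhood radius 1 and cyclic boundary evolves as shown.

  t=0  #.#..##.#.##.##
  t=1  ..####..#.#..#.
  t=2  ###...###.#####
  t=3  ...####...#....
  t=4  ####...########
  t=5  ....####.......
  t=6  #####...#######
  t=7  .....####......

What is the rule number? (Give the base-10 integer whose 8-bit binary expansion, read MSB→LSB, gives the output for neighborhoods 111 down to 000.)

  ###|.  b7=0 t=0,i=14
  ##.|.  b6=0 t=0,i=0
  #.#|.  b5=0 t=0,i=1
  #..|#  b4=1 t=0,i=3
  .##|#  b3=1 t=0,i=5
  .#.|#  b2=1 t=0,i=2
  ..#|#  b1=1 t=0,i=4
  ...|#  b0=1 t=1,i=0
  bits 00011111 = 31

31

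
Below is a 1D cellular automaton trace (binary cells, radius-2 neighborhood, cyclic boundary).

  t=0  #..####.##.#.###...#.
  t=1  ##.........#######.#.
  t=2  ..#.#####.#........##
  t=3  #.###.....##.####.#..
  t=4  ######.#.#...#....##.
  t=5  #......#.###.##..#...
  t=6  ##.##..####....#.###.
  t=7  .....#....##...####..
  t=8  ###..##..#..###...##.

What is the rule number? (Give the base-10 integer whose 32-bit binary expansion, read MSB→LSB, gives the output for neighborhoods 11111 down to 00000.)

330451769

  nb #####: next=.  (t=1,i=13, bit31=0)
  nb ####.: next=.  (t=0,i=5, bit30=0)
  nb ###.#: next=.  (t=0,i=6, bit29=0)
  nb ###..: next=#  (t=0,i=15, bit28=1)
  nb ##.##: next=.  (t=0,i=7, bit27=0)
  nb ##.#.: next=.  (t=0,i=10, bit26=0)
  nb ##..#: next=#  (t=2,i=0, bit25=1)
  nb ##...: next=#  (t=0,i=16, bit24=1)
  nb #.###: next=#  (t=0,i=13, bit23=1)
  nb #.##.: next=.  (t=0,i=8, bit22=0)
  nb #.#.#: next=#  (t=0,i=11, bit21=1)
  nb #.#..: next=#  (t=0,i=0, bit20=1)
  nb #..##: next=.  (t=0,i=2, bit19=0)
  nb #..#.: next=.  (t=2,i=1, bit18=0)
  nb #...#: next=#  (t=0,i=17, bit17=1)
  nb #....: next=.  (t=1,i=3, bit16=0)
  nb .####: next=.  (t=0,i=4, bit15=0)
  nb .###.: next=#  (t=0,i=14, bit14=1)
  nb .##.#: next=.  (t=0,i=9, bit13=0)
  nb .##..: next=.  (t=1,i=1, bit12=0)
  nb .#.##: next=#  (t=0,i=12, bit11=1)
  nb .#.#.: next=.  (t=0,i=20, bit10=0)
  nb .#..#: next=#  (t=0,i=1, bit9=1)
  nb .#...: next=#  (t=2,i=11, bit8=1)
  nb ..###: next=.  (t=0,i=3, bit7=0)
  nb ..##.: next=.  (t=2,i=19, bit6=0)
  nb ..#.#: next=#  (t=0,i=19, bit5=1)
  nb ..#..: next=#  (t=4,i=13, bit4=1)
  nb ...##: next=#  (t=1,i=10, bit3=1)
  nb ...#.: next=.  (t=0,i=18, bit2=0)
  nb ....#: next=.  (t=1,i=9, bit1=0)
  nb .....: next=#  (t=1,i=4, bit0=1)
  bits 00010011101100100100101100111001 = 330451769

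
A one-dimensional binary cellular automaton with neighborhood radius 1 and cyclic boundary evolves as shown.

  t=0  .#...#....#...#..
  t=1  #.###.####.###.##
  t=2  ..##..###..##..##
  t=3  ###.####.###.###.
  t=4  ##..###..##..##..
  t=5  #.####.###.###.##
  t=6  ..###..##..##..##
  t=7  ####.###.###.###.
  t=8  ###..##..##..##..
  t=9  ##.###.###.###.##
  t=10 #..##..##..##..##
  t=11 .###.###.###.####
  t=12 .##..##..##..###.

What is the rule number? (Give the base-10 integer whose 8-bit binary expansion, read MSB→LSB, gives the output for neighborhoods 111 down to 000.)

155

  nb ###: next=#  (t=1,i=3, bit7=1)
  nb ##.: next=.  (t=1,i=0, bit6=0)
  nb #.#: next=.  (t=1,i=1, bit5=0)
  nb #..: next=#  (t=0,i=2, bit4=1)
  nb .##: next=#  (t=1,i=2, bit3=1)
  nb .#.: next=.  (t=0,i=1, bit2=0)
  nb ..#: next=#  (t=0,i=0, bit1=1)
  nb ...: next=#  (t=0,i=3, bit0=1)
  bits 10011011 = 155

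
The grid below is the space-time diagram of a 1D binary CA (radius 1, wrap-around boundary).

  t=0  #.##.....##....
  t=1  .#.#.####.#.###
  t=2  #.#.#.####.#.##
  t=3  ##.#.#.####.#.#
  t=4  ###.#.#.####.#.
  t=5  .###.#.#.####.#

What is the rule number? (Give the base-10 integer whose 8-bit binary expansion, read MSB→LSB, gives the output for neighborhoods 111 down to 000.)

  ###|#  b7=1 t=1,i=6
  ##.|#  b6=1 t=0,i=3
  #.#|#  b5=1 t=0,i=1
  #..|.  b4=0 t=0,i=4
  .##|.  b3=0 t=0,i=2
  .#.|.  b2=0 t=0,i=0
  ..#|#  b1=1 t=0,i=8
  ...|#  b0=1 t=0,i=5
  bits 11100011 = 227

227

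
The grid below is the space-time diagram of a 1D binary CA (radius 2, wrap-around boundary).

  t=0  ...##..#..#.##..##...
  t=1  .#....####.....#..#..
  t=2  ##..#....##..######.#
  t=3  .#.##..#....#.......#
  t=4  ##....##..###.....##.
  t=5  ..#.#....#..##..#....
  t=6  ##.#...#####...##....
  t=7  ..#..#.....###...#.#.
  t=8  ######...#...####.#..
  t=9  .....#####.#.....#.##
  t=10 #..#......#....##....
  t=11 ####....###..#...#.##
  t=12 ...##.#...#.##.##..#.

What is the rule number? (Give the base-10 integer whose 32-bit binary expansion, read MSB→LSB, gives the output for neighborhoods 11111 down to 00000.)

363726358

  [31] ##### => .  t=2,i=15
  [30] ####. => .  t=1,i=8
  [29] ###.# => .  t=2,i=18
  [28] ###.. => #  t=1,i=9
  [27] ##.## => .  t=2,i=19
  [26] ##.#. => #  t=6,i=2
  [25] ##..# => .  t=0,i=5
  [24] ##... => #  t=0,i=18
  [23] #.### => #  t=2,i=20
  [22] #.##. => .  t=0,i=12
  [21] #.#.# => #  t=3,i=1
  [20] #.#.. => .  t=5,i=4
  [19] #..## => #  t=0,i=15
  [18] #..#. => #  t=0,i=6
  [17] #...# => #  t=1,i=20
  [16] #.... => .  t=0,i=19
  [15] .#### => .  t=1,i=7
  [14] .###. => .  t=2,i=0
  [13] .##.# => .  t=4,i=19
  [12] .##.. => .  t=0,i=4
  [11] .#.## => .  t=0,i=11
  [10] .#.#. => #  t=3,i=0
  [9] .#..# => #  t=0,i=8
  [8] .#... => .  t=1,i=2
  [7] ..### => .  t=1,i=6
  [6] ..##. => .  t=0,i=3
  [5] ..#.# => .  t=0,i=10
  [4] ..#.. => #  t=0,i=7
  [3] ...## => .  t=0,i=2
  [2] ...#. => #  t=1,i=0
  [1] ....# => #  t=0,i=1
  [0] ..... => .  t=0,i=0
  bits 00010101101011100000011000010110 = 363726358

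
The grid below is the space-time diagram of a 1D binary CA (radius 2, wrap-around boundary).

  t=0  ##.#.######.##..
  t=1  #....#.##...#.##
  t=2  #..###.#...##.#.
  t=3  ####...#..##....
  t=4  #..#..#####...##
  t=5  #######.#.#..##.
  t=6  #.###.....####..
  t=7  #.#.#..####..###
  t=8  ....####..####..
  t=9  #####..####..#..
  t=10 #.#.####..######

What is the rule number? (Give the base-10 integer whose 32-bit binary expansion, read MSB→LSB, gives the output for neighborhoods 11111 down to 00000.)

2463892223

  #####|#  b31=1 t=0,i=7
  ####.|.  b30=0 t=0,i=9
  ###.#|.  b29=0 t=0,i=10
  ###..|#  b28=1 t=1,i=0
  ##.##|.  b27=0 t=0,i=11
  ##.#.|.  b26=0 t=0,i=2
  ##..#|#  b25=1 t=0,i=14
  ##...|.  b24=0 t=1,i=1
  #.###|#  b23=1 t=0,i=5
  #.##.|#  b22=1 t=0,i=12
  #.#.#|.  b21=0 t=0,i=3
  #.#..|#  b20=1 t=2,i=0
  #..##|#  b19=1 t=0,i=15
  #..#.|#  b18=1 t=4,i=2
  #...#|.  b17=0 t=1,i=10
  #....|.  b16=0 t=1,i=2
  .####|.  b15=0 t=0,i=6
  .###.|.  b14=0 t=1,i=15
  .##.#|.  b13=0 t=0,i=1
  .##..|.  b12=0 t=0,i=13
  .#.##|.  b11=0 t=0,i=4
  .#.#.|.  b10=0 t=2,i=15
  .#..#|#  b9=1 t=2,i=1
  .#...|.  b8=0 t=2,i=8
  ..###|#  b7=1 t=2,i=3
  ..##.|#  b6=1 t=0,i=0
  ..#.#|#  b5=1 t=1,i=5
  ..#..|#  b4=1 t=3,i=7
  ...##|#  b3=1 t=2,i=10
  ...#.|#  b2=1 t=1,i=4
  ....#|#  b1=1 t=1,i=3
  .....|#  b0=1 t=6,i=7
  bits 10010010110111000000001011111111 = 2463892223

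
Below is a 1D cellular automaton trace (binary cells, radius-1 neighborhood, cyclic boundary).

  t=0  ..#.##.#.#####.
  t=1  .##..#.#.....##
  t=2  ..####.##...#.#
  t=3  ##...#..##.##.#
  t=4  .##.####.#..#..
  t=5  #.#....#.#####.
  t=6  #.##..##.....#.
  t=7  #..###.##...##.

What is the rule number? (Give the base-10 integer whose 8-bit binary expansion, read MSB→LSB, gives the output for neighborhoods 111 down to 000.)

  ### -> .   bit 7 = 0  t=0,i=10
  ##. -> #   bit 6 = 1  t=0,i=5
  #.# -> .   bit 5 = 0  t=0,i=3
  #.. -> #   bit 4 = 1  t=0,i=14
  .## -> .   bit 3 = 0  t=0,i=4
  .#. -> #   bit 2 = 1  t=0,i=2
  ..# -> #   bit 1 = 1  t=0,i=1
  ... -> .   bit 0 = 0  t=0,i=0
  bits 01010110 = 86

86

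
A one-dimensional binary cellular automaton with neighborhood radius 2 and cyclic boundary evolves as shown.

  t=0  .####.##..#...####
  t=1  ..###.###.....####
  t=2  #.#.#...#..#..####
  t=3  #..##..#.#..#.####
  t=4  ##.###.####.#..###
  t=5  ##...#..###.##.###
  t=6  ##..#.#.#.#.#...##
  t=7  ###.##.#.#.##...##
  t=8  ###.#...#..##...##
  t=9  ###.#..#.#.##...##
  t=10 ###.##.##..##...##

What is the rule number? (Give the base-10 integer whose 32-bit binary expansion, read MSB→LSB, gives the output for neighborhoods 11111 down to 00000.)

4065367781

  ##### -> #   bit 31 = 1  t=2,i=16
  ####. -> #   bit 30 = 1  t=0,i=3
  ###.# -> #   bit 29 = 1  t=0,i=4
  ###.. -> #   bit 28 = 1  t=1,i=8
  ##.## -> .   bit 27 = 0  t=0,i=0
  ##.#. -> .   bit 26 = 0  t=2,i=1
  ##..# -> #   bit 25 = 1  t=0,i=8
  ##... -> .   bit 24 = 0  t=1,i=9
  #.### -> .   bit 23 = 0  t=0,i=1
  #.##. -> #   bit 22 = 1  t=0,i=6
  #.#.# -> .   bit 21 = 0  t=2,i=2
  #.#.. -> #   bit 20 = 1  t=2,i=4
  #..## -> .   bit 19 = 0  t=1,i=1
  #..#. -> .   bit 18 = 0  t=0,i=9
  #...# -> .   bit 17 = 0  t=0,i=12
  #.... -> .   bit 16 = 0  t=1,i=10
  .#### -> #   bit 15 = 1  t=0,i=2
  .###. -> .   bit 14 = 0  t=1,i=3
  .##.# -> .   bit 13 = 0  t=5,i=13
  .##.. -> #   bit 12 = 1  t=0,i=7
  .#.## -> .   bit 11 = 0  t=3,i=13
  .#.#. -> #   bit 10 = 1  t=2,i=3
  .#..# -> #   bit 9 = 1  t=2,i=9
  .#... -> .   bit 8 = 0  t=0,i=11
  ..### -> #   bit 7 = 1  t=0,i=14
  ..##. -> #   bit 6 = 1  t=3,i=3
  ..#.# -> #   bit 5 = 1  t=3,i=7
  ..#.. -> .   bit 4 = 0  t=0,i=10
  ...## -> .   bit 3 = 0  t=0,i=13
  ...#. -> #   bit 2 = 1  t=2,i=7
  ....# -> .   bit 1 = 0  t=1,i=12
  ..... -> #   bit 0 = 1  t=1,i=11
  bits 11110010010100001001011011100101 = 4065367781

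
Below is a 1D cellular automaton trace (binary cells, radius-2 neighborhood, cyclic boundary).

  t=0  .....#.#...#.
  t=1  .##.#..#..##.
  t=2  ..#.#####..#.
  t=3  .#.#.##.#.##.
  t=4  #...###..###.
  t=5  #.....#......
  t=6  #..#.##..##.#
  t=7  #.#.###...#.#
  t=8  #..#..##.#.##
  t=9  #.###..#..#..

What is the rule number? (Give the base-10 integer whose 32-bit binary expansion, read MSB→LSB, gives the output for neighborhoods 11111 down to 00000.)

  #####|#  b31=1 t=2,i=6
  ####.|.  b30=0 t=2,i=7
  ###.#|.  b29=0 t=4,i=11
  ###..|#  b28=1 t=2,i=8
  ##.##|.  b27=0 t=6,i=11
  ##.#.|.  b26=0 t=1,i=3
  ##..#|.  b25=0 t=1,i=12
  ##...|#  b24=1 t=7,i=7
  #.###|.  b23=0 t=2,i=4
  #.##.|#  b22=1 t=3,i=5
  #.#.#|.  b21=0 t=3,i=3
  #.#..|#  b20=1 t=0,i=7
  #..##|.  b19=0 t=1,i=0
  #..#.|#  b18=1 t=1,i=6
  #...#|.  b17=0 t=0,i=9
  #....|.  b16=0 t=0,i=0
  .####|#  b15=1 t=2,i=5
  .###.|.  b14=0 t=4,i=5
  .##.#|#  b13=1 t=1,i=2
  .##..|#  b12=1 t=1,i=11
  .#.##|#  b11=1 t=2,i=3
  .#.#.|.  b10=0 t=0,i=6
  .#..#|#  b9=1 t=1,i=5
  .#...|.  b8=0 t=0,i=8
  ..###|.  b7=0 t=4,i=4
  ..##.|.  b6=0 t=1,i=1
  ..#.#|.  b5=0 t=0,i=5
  ..#..|#  b4=1 t=0,i=11
  ...##|.  b3=0 t=4,i=3
  ...#.|#  b2=1 t=0,i=4
  ....#|.  b1=0 t=0,i=3
  .....|#  b0=1 t=0,i=1
  bits 10010001010101001011101000010101 = 2438248981

2438248981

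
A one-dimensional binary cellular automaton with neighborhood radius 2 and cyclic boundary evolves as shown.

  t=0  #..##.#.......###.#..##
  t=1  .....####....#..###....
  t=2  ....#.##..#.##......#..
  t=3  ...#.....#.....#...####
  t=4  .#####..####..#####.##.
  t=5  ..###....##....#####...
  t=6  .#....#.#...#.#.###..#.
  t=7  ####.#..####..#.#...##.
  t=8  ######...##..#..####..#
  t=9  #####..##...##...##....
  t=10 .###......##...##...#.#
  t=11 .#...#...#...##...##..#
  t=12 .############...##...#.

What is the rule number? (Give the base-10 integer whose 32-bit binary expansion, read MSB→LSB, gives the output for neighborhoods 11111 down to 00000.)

3971449116

  ##### -> #   bit 31 = 1  t=4,i=3
  ####. -> #   bit 30 = 1  t=1,i=7
  ###.# -> #   bit 29 = 1  t=0,i=16
  ###.. -> .   bit 28 = 0  t=0,i=0
  ##.## -> #   bit 27 = 1  t=4,i=19
  ##.#. -> #   bit 26 = 1  t=0,i=5
  ##..# -> .   bit 25 = 0  t=0,i=1
  ##... -> .   bit 24 = 0  t=1,i=9
  #.### -> #   bit 23 = 1  t=6,i=16
  #.##. -> .   bit 22 = 0  t=2,i=6
  #.#.# -> #   bit 21 = 1  t=6,i=14
  #.#.. -> #   bit 20 = 1  t=0,i=6
  #..## -> .   bit 19 = 0  t=0,i=2
  #..#. -> #   bit 18 = 1  t=2,i=9
  #...# -> #   bit 17 = 1  t=3,i=1
  #.... -> #   bit 16 = 1  t=0,i=8
  .#### -> #   bit 15 = 1  t=1,i=6
  .###. -> .   bit 14 = 0  t=0,i=15
  .##.# -> .   bit 13 = 0  t=0,i=4
  .##.. -> .   bit 12 = 0  t=2,i=7
  .#.## -> .   bit 11 = 0  t=2,i=5
  .#.#. -> .   bit 10 = 0  t=6,i=7
  .#..# -> .   bit 9 = 0  t=0,i=19
  .#... -> #   bit 8 = 1  t=0,i=7
  ..### -> .   bit 7 = 0  t=0,i=14
  ..##. -> .   bit 6 = 0  t=0,i=3
  ..#.# -> .   bit 5 = 0  t=2,i=4
  ..#.. -> #   bit 4 = 1  t=1,i=13
  ...## -> #   bit 3 = 1  t=0,i=13
  ...#. -> #   bit 2 = 1  t=1,i=12
  ....# -> .   bit 1 = 0  t=0,i=12
  ..... -> .   bit 0 = 0  t=0,i=9
  bits 11101100101101111000000100011100 = 3971449116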